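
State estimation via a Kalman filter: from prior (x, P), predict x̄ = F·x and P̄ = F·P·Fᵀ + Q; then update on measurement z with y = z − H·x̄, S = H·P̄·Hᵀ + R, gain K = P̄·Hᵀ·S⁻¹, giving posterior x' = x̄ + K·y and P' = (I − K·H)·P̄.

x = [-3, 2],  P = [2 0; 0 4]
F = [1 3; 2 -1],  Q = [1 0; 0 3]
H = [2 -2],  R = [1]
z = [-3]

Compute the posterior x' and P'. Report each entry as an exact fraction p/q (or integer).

x̄ = F·x = [3, -8]
P̄ = F·P·Fᵀ + Q = [39 -8; -8 15]
y = z − H·x̄ = [-25]
S = H·P̄·Hᵀ + R = [281]
K = P̄·Hᵀ·S⁻¹ = [94/281; -46/281]
x' = x̄ + K·y = [-1507/281, -1098/281]
P' = (I − K·H)·P̄ = [2123/281 2076/281; 2076/281 2099/281]

x' = [-1507/281, -1098/281]
P' = [2123/281 2076/281; 2076/281 2099/281]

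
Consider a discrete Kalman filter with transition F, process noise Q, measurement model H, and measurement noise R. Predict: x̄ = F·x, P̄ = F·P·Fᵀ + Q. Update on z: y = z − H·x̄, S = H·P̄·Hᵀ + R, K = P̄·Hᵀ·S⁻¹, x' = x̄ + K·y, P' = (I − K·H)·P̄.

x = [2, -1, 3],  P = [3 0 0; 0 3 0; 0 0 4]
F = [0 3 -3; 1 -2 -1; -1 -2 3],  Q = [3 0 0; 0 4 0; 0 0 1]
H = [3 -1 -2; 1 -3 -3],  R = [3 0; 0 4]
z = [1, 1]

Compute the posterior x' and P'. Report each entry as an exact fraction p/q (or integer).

x' = [-1177/5086, 38755/61032, -65831/61032]
P' = [2073/2543 -9923/10172 13495/10172; -9923/10172 557717/122064 -521689/122064; 13495/10172 -521689/122064 554765/122064]

x̄ = F·x = [-12, 1, 9]
P̄ = F·P·Fᵀ + Q = [66 -6 -54; -6 23 -3; -54 -3 52]
y = z − H·x̄ = [56, 43]
S = H·P̄·Hᵀ + R = [1500 1206; 1206 1051]
K = P̄·Hᵀ·S⁻¹ = [2603/10172 -303/5086; 42811/122064 -9465/20344; -34007/122064 2613/20344]
x' = x̄ + K·y = [-1177/5086, 38755/61032, -65831/61032]
P' = (I − K·H)·P̄ = [2073/2543 -9923/10172 13495/10172; -9923/10172 557717/122064 -521689/122064; 13495/10172 -521689/122064 554765/122064]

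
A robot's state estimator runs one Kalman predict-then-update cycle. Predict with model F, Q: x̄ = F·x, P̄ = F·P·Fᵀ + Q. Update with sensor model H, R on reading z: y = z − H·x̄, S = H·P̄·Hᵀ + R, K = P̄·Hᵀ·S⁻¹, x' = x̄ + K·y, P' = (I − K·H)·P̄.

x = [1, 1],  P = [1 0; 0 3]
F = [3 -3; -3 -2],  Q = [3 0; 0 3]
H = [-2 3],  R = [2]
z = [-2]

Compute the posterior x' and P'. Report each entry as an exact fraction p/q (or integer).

x̄ = F·x = [0, -5]
P̄ = F·P·Fᵀ + Q = [39 9; 9 24]
y = z − H·x̄ = [13]
S = H·P̄·Hᵀ + R = [266]
K = P̄·Hᵀ·S⁻¹ = [-51/266; 27/133]
x' = x̄ + K·y = [-663/266, -314/133]
P' = (I − K·H)·P̄ = [7773/266 2574/133; 2574/133 1734/133]

x' = [-663/266, -314/133]
P' = [7773/266 2574/133; 2574/133 1734/133]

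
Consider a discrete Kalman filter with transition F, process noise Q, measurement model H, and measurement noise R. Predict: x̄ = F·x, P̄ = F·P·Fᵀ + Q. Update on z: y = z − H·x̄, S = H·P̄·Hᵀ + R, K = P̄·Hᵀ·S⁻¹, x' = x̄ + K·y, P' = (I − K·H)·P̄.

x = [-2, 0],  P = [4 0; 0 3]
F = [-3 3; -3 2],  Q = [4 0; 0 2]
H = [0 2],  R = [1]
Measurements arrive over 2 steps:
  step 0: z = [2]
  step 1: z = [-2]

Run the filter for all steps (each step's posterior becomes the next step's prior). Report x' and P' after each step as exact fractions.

step 0: x' = [42/67, 206/201], P' = [601/67 18/67; 18/67 50/201]
step 1: x' = [804/12985, -12938/12985], P' = [416669/64925 15717/64925; 15717/64925 16181/64925]

step 0: x̄ = F·x = [6, 6]
step 0: P̄ = F·P·Fᵀ + Q = [67 54; 54 50]
step 0: y = z − H·x̄ = [-10]
step 0: S = H·P̄·Hᵀ + R = [201]
step 0: K = P̄·Hᵀ·S⁻¹ = [36/67; 100/201]
step 0: x' = x̄ + K·y = [42/67, 206/201]
step 0: P' = (I − K·H)·P̄ = [601/67 18/67; 18/67 50/201]
step 1: x̄ = F·x = [80/67, 34/201]
step 1: P̄ = F·P·Fᵀ + Q = [5503/67 5239/67; 5239/67 16181/201]
step 1: y = z − H·x̄ = [-470/201]
step 1: S = H·P̄·Hᵀ + R = [64925/201]
step 1: K = P̄·Hᵀ·S⁻¹ = [31434/64925; 32362/64925]
step 1: x' = x̄ + K·y = [804/12985, -12938/12985]
step 1: P' = (I − K·H)·P̄ = [416669/64925 15717/64925; 15717/64925 16181/64925]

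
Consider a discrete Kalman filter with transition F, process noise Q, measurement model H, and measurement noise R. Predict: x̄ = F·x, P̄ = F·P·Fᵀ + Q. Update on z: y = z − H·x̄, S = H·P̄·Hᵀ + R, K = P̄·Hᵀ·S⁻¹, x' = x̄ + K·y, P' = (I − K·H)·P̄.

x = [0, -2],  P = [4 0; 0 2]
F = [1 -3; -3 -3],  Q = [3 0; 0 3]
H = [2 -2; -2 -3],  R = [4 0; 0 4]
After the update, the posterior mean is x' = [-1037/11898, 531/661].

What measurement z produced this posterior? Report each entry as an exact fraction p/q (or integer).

z = [-2, -2]

x̄ = F·x = [6, 6]
P̄ = F·P·Fᵀ + Q = [25 6; 6 57]
S = H·P̄·Hᵀ + R = [284 230; 230 689]
K = P̄·Hᵀ·S⁻¹ = [20911/71388 -7013/35694; -261/1322 -132/661]
x' − x̄ = [-72425/11898, -3435/661] = K·y
y = (KᵀK)⁻¹·Kᵀ·(x' − x̄) = [-2, 28]
z = y + H·x̄ = [-2, 28] + [0, -30] = [-2, -2]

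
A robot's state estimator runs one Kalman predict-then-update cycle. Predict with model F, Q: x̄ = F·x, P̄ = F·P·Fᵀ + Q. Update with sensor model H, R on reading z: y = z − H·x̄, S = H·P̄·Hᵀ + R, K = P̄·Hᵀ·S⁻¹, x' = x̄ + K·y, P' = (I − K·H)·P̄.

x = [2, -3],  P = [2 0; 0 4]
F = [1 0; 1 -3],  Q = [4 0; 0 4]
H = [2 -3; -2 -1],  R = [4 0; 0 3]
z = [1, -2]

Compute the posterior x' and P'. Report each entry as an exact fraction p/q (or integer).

x̄ = F·x = [2, 11]
P̄ = F·P·Fᵀ + Q = [6 2; 2 42]
y = z − H·x̄ = [30, 13]
S = H·P̄·Hᵀ + R = [382 110; 110 77]
K = P̄·Hᵀ·S⁻¹ = [91/787 -3004/8657; -197/787 -2076/8657]
x' = x̄ + K·y = [8292/8657, 3229/8657]
P' = (I − K·H)·P̄ = [3880/8657 1252/8657; 1252/8657 3724/8657]

x' = [8292/8657, 3229/8657]
P' = [3880/8657 1252/8657; 1252/8657 3724/8657]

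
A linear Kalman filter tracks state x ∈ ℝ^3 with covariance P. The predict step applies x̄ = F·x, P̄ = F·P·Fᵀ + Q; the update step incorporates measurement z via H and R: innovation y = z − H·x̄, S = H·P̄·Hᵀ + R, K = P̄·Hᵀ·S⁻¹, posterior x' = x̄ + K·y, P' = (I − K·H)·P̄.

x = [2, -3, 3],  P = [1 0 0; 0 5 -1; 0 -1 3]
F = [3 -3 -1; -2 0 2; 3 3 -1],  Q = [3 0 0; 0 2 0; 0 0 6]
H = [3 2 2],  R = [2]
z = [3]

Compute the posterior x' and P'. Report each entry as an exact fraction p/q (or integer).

x' = [21/8, 449/112, -1419/224]
P' = [45/2 3/4 -273/8; 3/4 927/56 -1989/112; -273/8 -1989/112 15447/224]

x̄ = F·x = [12, 2, -6]
P̄ = F·P·Fᵀ + Q = [54 -6 -33; -6 18 -18; -33 -18 69]
y = z − H·x̄ = [-25]
S = H·P̄·Hᵀ + R = [224]
K = P̄·Hᵀ·S⁻¹ = [3/8; -9/112; 3/224]
x' = x̄ + K·y = [21/8, 449/112, -1419/224]
P' = (I − K·H)·P̄ = [45/2 3/4 -273/8; 3/4 927/56 -1989/112; -273/8 -1989/112 15447/224]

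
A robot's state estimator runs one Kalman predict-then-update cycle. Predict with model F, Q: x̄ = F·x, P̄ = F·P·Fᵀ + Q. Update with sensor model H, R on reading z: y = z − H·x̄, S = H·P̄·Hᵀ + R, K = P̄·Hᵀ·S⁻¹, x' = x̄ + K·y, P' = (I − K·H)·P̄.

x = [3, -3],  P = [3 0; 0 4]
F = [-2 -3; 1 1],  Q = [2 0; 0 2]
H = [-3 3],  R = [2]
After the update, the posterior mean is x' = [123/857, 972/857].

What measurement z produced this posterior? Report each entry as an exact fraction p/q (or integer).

x̄ = F·x = [3, 0]
P̄ = F·P·Fᵀ + Q = [50 -18; -18 9]
S = H·P̄·Hᵀ + R = [857]
K = P̄·Hᵀ·S⁻¹ = [-204/857; 81/857]
x' − x̄ = [-2448/857, 972/857] = K·y
y = (KᵀK)⁻¹·Kᵀ·(x' − x̄) = [12]
z = y + H·x̄ = [12] + [-9] = [3]

z = [3]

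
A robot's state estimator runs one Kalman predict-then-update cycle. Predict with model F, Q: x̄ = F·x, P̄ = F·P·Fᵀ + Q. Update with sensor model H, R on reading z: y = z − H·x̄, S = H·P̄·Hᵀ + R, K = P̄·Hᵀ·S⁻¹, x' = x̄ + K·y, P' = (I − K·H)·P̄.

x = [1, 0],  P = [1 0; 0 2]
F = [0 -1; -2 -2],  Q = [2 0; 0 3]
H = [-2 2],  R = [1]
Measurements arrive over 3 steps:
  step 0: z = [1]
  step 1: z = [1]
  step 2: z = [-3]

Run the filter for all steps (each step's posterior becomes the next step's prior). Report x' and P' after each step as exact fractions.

step 0: x̄ = F·x = [0, -2]
step 0: P̄ = F·P·Fᵀ + Q = [4 4; 4 15]
step 0: y = z − H·x̄ = [5]
step 0: S = H·P̄·Hᵀ + R = [45]
step 0: K = P̄·Hᵀ·S⁻¹ = [0; 22/45]
step 0: x' = x̄ + K·y = [0, 4/9]
step 0: P' = (I − K·H)·P̄ = [4 4; 4 191/45]
step 1: x̄ = F·x = [-4/9, -8/9]
step 1: P̄ = F·P·Fᵀ + Q = [281/45 742/45; 742/45 3059/45]
step 1: y = z − H·x̄ = [17/9]
step 1: S = H·P̄·Hᵀ + R = [7469/45]
step 1: K = P̄·Hᵀ·S⁻¹ = [922/7469; 662/1067]
step 1: x' = x̄ + K·y = [-1578/7469, 302/1067]
step 1: P' = (I − K·H)·P̄ = [27749/7469 4030/1067; 4030/1067 4361/1067]
step 2: x̄ = F·x = [-302/1067, -1072/7469]
step 2: P̄ = F·P·Fᵀ + Q = [6495/1067 16782/1067; 16782/1067 481191/7469]
step 2: y = z − H·x̄ = [-24491/7469]
step 2: S = H·P̄·Hᵀ + R = [1174301/7469]
step 2: K = P̄·Hᵀ·S⁻¹ = [144018/1174301; 727434/1174301]
step 2: x' = x̄ + K·y = [-804608/1174301, -2553814/1174301]
step 2: P' = (I − K·H)·P̄ = [4371189/1174301 4443198/1174301; 4443198/1174301 4806915/1174301]

step 0: x' = [0, 4/9], P' = [4 4; 4 191/45]
step 1: x' = [-1578/7469, 302/1067], P' = [27749/7469 4030/1067; 4030/1067 4361/1067]
step 2: x' = [-804608/1174301, -2553814/1174301], P' = [4371189/1174301 4443198/1174301; 4443198/1174301 4806915/1174301]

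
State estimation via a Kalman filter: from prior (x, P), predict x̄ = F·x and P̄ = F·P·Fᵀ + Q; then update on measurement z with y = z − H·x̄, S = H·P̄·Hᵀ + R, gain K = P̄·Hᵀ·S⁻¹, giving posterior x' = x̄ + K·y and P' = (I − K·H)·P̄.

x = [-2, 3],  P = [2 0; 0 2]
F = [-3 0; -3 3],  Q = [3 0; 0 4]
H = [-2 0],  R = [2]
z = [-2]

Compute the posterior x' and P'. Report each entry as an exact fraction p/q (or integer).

x̄ = F·x = [6, 15]
P̄ = F·P·Fᵀ + Q = [21 18; 18 40]
y = z − H·x̄ = [10]
S = H·P̄·Hᵀ + R = [86]
K = P̄·Hᵀ·S⁻¹ = [-21/43; -18/43]
x' = x̄ + K·y = [48/43, 465/43]
P' = (I − K·H)·P̄ = [21/43 18/43; 18/43 1072/43]

x' = [48/43, 465/43]
P' = [21/43 18/43; 18/43 1072/43]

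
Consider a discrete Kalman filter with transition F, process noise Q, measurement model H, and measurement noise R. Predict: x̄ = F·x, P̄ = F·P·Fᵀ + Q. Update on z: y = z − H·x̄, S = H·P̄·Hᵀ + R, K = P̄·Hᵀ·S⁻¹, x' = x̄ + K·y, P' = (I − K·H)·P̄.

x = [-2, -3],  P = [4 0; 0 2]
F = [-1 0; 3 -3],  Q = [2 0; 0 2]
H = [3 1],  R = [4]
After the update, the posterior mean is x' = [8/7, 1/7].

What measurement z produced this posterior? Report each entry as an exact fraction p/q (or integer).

z = [3]

x̄ = F·x = [2, 3]
P̄ = F·P·Fᵀ + Q = [6 -12; -12 56]
S = H·P̄·Hᵀ + R = [42]
K = P̄·Hᵀ·S⁻¹ = [1/7; 10/21]
x' − x̄ = [-6/7, -20/7] = K·y
y = (KᵀK)⁻¹·Kᵀ·(x' − x̄) = [-6]
z = y + H·x̄ = [-6] + [9] = [3]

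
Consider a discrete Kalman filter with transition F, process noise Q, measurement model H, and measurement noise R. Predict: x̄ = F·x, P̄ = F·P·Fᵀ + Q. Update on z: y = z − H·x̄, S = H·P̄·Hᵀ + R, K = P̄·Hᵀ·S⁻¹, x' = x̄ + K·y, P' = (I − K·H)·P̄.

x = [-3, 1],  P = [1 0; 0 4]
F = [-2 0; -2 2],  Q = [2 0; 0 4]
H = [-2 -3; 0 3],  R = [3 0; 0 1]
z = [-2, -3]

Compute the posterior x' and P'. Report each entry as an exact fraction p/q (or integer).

x' = [5122/1849, -5648/5547]
P' = [1542/1849 -252/1849; -252/1849 584/5547]

x̄ = F·x = [6, 8]
P̄ = F·P·Fᵀ + Q = [6 4; 4 24]
y = z − H·x̄ = [34, -27]
S = H·P̄·Hᵀ + R = [291 -240; -240 217]
K = P̄·Hᵀ·S⁻¹ = [-776/1849 -756/1849; -80/5547 584/1849]
x' = x̄ + K·y = [5122/1849, -5648/5547]
P' = (I − K·H)·P̄ = [1542/1849 -252/1849; -252/1849 584/5547]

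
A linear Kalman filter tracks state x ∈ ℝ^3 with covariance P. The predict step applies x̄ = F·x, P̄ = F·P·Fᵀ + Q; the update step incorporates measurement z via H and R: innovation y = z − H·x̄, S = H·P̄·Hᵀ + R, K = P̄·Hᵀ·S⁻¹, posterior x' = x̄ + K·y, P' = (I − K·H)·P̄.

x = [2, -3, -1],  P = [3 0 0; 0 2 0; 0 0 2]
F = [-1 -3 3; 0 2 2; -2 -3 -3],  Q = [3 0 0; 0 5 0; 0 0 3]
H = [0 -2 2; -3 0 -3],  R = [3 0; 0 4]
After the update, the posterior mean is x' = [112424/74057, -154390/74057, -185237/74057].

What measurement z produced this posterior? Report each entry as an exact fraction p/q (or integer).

z = [-1, 3]

x̄ = F·x = [4, -8, 8]
P̄ = F·P·Fᵀ + Q = [42 0 6; 0 21 -24; 6 -24 51]
S = H·P̄·Hᵀ + R = [483 -486; -486 949]
K = P̄·Hᵀ·S⁻¹ = [-19532/74057 -21240/74057; -16806/74057 -2988/74057; 19748/74057 -3231/74057]
x' − x̄ = [-183804/74057, 438066/74057, -777693/74057] = K·y
y = (KᵀK)⁻¹·Kᵀ·(x' − x̄) = [-33, 39]
z = y + H·x̄ = [-33, 39] + [32, -36] = [-1, 3]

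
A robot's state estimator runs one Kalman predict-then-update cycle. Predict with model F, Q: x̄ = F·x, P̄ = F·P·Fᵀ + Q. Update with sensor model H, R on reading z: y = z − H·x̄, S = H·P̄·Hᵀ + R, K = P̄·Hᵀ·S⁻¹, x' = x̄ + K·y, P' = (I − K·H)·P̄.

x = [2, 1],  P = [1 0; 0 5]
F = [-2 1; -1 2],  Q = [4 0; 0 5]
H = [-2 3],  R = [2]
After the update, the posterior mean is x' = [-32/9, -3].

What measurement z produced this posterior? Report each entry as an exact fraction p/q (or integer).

z = [-2]

x̄ = F·x = [-3, 0]
P̄ = F·P·Fᵀ + Q = [13 12; 12 26]
S = H·P̄·Hᵀ + R = [144]
K = P̄·Hᵀ·S⁻¹ = [5/72; 3/8]
x' − x̄ = [-5/9, -3] = K·y
y = (KᵀK)⁻¹·Kᵀ·(x' − x̄) = [-8]
z = y + H·x̄ = [-8] + [6] = [-2]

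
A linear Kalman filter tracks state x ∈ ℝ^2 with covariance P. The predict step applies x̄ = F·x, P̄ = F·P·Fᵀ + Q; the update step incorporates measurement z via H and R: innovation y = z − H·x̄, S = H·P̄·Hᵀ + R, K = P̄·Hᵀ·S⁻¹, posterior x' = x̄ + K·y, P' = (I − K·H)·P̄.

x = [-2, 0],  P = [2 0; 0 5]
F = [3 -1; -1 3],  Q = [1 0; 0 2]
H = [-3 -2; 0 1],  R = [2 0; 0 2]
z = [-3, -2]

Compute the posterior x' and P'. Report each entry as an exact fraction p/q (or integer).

x' = [14091/7037, -11588/7037]
P' = [7446/7037 -8904/7037; -8904/7037 13426/7037]

x̄ = F·x = [-6, 2]
P̄ = F·P·Fᵀ + Q = [24 -21; -21 49]
y = z − H·x̄ = [-17, -4]
S = H·P̄·Hᵀ + R = [162 -35; -35 51]
K = P̄·Hᵀ·S⁻¹ = [-2265/7037 -4452/7037; -70/7037 6713/7037]
x' = x̄ + K·y = [14091/7037, -11588/7037]
P' = (I − K·H)·P̄ = [7446/7037 -8904/7037; -8904/7037 13426/7037]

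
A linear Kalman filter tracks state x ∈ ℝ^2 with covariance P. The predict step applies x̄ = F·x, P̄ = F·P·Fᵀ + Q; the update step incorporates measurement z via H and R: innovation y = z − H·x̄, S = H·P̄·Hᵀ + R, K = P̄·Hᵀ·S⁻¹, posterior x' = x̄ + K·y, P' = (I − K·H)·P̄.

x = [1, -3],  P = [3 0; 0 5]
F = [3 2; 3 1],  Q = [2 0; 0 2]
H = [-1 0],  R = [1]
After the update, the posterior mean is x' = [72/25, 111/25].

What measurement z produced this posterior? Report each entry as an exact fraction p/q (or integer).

z = [-3]

x̄ = F·x = [-3, 0]
P̄ = F·P·Fᵀ + Q = [49 37; 37 34]
S = H·P̄·Hᵀ + R = [50]
K = P̄·Hᵀ·S⁻¹ = [-49/50; -37/50]
x' − x̄ = [147/25, 111/25] = K·y
y = (KᵀK)⁻¹·Kᵀ·(x' − x̄) = [-6]
z = y + H·x̄ = [-6] + [3] = [-3]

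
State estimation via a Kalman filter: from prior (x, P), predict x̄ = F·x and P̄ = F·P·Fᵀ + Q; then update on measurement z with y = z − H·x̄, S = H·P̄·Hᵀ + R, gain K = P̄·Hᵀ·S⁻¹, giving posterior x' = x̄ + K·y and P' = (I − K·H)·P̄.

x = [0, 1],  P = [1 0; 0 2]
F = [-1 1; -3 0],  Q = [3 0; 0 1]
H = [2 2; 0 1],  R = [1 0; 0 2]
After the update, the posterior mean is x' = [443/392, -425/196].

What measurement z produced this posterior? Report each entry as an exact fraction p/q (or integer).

x̄ = F·x = [1, 0]
P̄ = F·P·Fᵀ + Q = [6 3; 3 10]
S = H·P̄·Hᵀ + R = [89 26; 26 12]
K = P̄·Hᵀ·S⁻¹ = [69/196 -201/392; 13/98 107/196]
x' − x̄ = [51/392, -425/196] = K·y
y = (KᵀK)⁻¹·Kᵀ·(x' − x̄) = [-4, -3]
z = y + H·x̄ = [-4, -3] + [2, 0] = [-2, -3]

z = [-2, -3]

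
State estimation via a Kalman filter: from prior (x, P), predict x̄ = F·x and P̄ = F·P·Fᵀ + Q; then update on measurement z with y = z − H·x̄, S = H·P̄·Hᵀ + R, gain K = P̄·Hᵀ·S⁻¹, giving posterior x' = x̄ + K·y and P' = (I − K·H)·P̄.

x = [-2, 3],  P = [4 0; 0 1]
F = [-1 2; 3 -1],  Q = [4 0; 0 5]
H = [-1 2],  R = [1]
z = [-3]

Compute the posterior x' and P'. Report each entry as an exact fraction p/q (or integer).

x' = [976/237, 121/237]
P' = [1244/237 602/237; 602/237 350/237]

x̄ = F·x = [8, -9]
P̄ = F·P·Fᵀ + Q = [12 -14; -14 42]
y = z − H·x̄ = [23]
S = H·P̄·Hᵀ + R = [237]
K = P̄·Hᵀ·S⁻¹ = [-40/237; 98/237]
x' = x̄ + K·y = [976/237, 121/237]
P' = (I − K·H)·P̄ = [1244/237 602/237; 602/237 350/237]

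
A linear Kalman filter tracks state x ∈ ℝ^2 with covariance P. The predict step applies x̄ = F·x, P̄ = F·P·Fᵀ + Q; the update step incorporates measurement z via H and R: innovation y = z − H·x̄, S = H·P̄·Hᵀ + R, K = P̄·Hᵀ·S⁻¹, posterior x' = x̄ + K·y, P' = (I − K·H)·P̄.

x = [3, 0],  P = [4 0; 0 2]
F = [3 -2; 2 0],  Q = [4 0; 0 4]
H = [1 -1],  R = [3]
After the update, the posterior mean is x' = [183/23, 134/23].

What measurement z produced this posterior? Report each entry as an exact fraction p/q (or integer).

x̄ = F·x = [9, 6]
P̄ = F·P·Fᵀ + Q = [48 24; 24 20]
S = H·P̄·Hᵀ + R = [23]
K = P̄·Hᵀ·S⁻¹ = [24/23; 4/23]
x' − x̄ = [-24/23, -4/23] = K·y
y = (KᵀK)⁻¹·Kᵀ·(x' − x̄) = [-1]
z = y + H·x̄ = [-1] + [3] = [2]

z = [2]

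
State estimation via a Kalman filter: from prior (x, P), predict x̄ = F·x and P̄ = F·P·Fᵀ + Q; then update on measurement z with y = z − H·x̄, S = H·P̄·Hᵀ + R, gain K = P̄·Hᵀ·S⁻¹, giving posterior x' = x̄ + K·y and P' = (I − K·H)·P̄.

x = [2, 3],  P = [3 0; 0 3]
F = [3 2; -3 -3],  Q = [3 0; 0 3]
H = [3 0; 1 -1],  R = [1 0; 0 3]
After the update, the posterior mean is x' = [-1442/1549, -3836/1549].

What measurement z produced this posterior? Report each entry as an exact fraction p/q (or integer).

z = [-3, 2]

x̄ = F·x = [12, -15]
P̄ = F·P·Fᵀ + Q = [42 -45; -45 57]
S = H·P̄·Hᵀ + R = [379 261; 261 192]
K = P̄·Hᵀ·S⁻¹ = [495/1549 29/1549; 234/1549 -1141/1549]
x' − x̄ = [-20030/1549, 19399/1549] = K·y
y = (KᵀK)⁻¹·Kᵀ·(x' − x̄) = [-39, -25]
z = y + H·x̄ = [-39, -25] + [36, 27] = [-3, 2]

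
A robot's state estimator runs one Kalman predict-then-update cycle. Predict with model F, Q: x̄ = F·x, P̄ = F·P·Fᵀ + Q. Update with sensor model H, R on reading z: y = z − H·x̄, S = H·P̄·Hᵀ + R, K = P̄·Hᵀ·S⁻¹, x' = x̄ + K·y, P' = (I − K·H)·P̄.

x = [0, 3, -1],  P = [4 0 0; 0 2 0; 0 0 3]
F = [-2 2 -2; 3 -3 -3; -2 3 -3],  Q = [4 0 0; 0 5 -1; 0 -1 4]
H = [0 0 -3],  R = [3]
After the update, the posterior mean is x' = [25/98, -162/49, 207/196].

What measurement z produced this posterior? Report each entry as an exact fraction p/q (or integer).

z = [-3]

x̄ = F·x = [8, -6, 12]
P̄ = F·P·Fᵀ + Q = [40 -18 46; -18 86 -16; 46 -16 65]
S = H·P̄·Hᵀ + R = [588]
K = P̄·Hᵀ·S⁻¹ = [-23/98; 4/49; -65/196]
x' − x̄ = [-759/98, 132/49, -2145/196] = K·y
y = (KᵀK)⁻¹·Kᵀ·(x' − x̄) = [33]
z = y + H·x̄ = [33] + [-36] = [-3]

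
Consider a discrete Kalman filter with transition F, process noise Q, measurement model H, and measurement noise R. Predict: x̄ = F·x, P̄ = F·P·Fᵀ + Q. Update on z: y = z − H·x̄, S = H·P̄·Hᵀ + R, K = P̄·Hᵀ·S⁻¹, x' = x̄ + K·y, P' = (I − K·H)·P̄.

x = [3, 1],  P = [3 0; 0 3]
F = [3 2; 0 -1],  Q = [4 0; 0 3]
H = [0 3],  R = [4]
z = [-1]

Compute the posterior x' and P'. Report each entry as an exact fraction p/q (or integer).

x̄ = F·x = [11, -1]
P̄ = F·P·Fᵀ + Q = [43 -6; -6 6]
y = z − H·x̄ = [2]
S = H·P̄·Hᵀ + R = [58]
K = P̄·Hᵀ·S⁻¹ = [-9/29; 9/29]
x' = x̄ + K·y = [301/29, -11/29]
P' = (I − K·H)·P̄ = [1085/29 -12/29; -12/29 12/29]

x' = [301/29, -11/29]
P' = [1085/29 -12/29; -12/29 12/29]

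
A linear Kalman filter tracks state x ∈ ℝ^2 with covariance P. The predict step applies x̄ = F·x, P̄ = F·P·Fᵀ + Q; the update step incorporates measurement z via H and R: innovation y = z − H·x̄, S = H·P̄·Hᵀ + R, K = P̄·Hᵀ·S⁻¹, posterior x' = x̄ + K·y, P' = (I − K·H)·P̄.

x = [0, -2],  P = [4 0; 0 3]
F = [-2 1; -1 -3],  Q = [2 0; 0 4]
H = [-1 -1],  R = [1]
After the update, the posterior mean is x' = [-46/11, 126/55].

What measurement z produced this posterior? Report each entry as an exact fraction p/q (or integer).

z = [2]

x̄ = F·x = [-2, 6]
P̄ = F·P·Fᵀ + Q = [21 -1; -1 35]
S = H·P̄·Hᵀ + R = [55]
K = P̄·Hᵀ·S⁻¹ = [-4/11; -34/55]
x' − x̄ = [-24/11, -204/55] = K·y
y = (KᵀK)⁻¹·Kᵀ·(x' − x̄) = [6]
z = y + H·x̄ = [6] + [-4] = [2]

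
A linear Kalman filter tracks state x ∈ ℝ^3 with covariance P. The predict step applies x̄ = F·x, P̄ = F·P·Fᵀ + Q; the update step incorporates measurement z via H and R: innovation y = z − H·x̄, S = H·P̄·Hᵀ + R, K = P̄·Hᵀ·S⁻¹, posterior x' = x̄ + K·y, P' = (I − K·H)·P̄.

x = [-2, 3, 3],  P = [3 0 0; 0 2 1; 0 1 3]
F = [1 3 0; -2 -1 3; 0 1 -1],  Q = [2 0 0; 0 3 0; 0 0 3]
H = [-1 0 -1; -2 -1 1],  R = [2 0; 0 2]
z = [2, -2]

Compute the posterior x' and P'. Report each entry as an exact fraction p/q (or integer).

x̄ = F·x = [7, 10, 0]
P̄ = F·P·Fᵀ + Q = [23 -3 3; -3 38 -7; 3 -7 6]
y = z − H·x̄ = [9, 22]
S = H·P̄·Hᵀ + R = [37 33; 33 128]
K = P̄·Hᵀ·S⁻¹ = [-2008/3647 -622/3647; 2567/3647 -1773/3647; -1383/3647 556/3647]
x' = x̄ + K·y = [-6227/3647, 20567/3647, -215/3647]
P' = (I − K·H)·P̄ = [6793/3647 -15119/3647 -2777/3647; -15119/3647 43769/3647 9985/3647; -2777/3647 9985/3647 5543/3647]

x' = [-6227/3647, 20567/3647, -215/3647]
P' = [6793/3647 -15119/3647 -2777/3647; -15119/3647 43769/3647 9985/3647; -2777/3647 9985/3647 5543/3647]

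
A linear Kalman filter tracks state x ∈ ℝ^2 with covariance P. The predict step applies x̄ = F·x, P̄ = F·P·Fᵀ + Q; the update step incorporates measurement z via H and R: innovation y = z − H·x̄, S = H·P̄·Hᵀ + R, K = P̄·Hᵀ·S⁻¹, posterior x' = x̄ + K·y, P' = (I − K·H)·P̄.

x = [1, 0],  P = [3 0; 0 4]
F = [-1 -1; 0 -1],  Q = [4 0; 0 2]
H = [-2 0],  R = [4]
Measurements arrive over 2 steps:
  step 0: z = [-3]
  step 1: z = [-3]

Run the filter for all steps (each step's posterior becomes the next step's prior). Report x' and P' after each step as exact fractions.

step 0: x̄ = F·x = [-1, 0]
step 0: P̄ = F·P·Fᵀ + Q = [11 4; 4 6]
step 0: y = z − H·x̄ = [-5]
step 0: S = H·P̄·Hᵀ + R = [48]
step 0: K = P̄·Hᵀ·S⁻¹ = [-11/24; -1/6]
step 0: x' = x̄ + K·y = [31/24, 5/6]
step 0: P' = (I − K·H)·P̄ = [11/12 1/3; 1/3 14/3]
step 1: x̄ = F·x = [-17/8, -5/6]
step 1: P̄ = F·P·Fᵀ + Q = [41/4 5; 5 20/3]
step 1: y = z − H·x̄ = [-29/4]
step 1: S = H·P̄·Hᵀ + R = [45]
step 1: K = P̄·Hᵀ·S⁻¹ = [-41/90; -2/9]
step 1: x' = x̄ + K·y = [53/45, 7/9]
step 1: P' = (I − K·H)·P̄ = [41/45 4/9; 4/9 40/9]

step 0: x' = [31/24, 5/6], P' = [11/12 1/3; 1/3 14/3]
step 1: x' = [53/45, 7/9], P' = [41/45 4/9; 4/9 40/9]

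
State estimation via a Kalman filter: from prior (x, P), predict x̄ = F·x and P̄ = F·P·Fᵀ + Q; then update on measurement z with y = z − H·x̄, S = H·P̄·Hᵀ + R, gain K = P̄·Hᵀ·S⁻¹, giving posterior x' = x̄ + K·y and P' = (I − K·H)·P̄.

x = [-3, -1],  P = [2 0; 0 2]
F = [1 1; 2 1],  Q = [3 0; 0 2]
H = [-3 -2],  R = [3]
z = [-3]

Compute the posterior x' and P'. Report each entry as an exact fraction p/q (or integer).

x̄ = F·x = [-4, -7]
P̄ = F·P·Fᵀ + Q = [7 6; 6 12]
y = z − H·x̄ = [-29]
S = H·P̄·Hᵀ + R = [186]
K = P̄·Hᵀ·S⁻¹ = [-11/62; -7/31]
x' = x̄ + K·y = [71/62, -14/31]
P' = (I − K·H)·P̄ = [71/62 -45/31; -45/31 78/31]

x' = [71/62, -14/31]
P' = [71/62 -45/31; -45/31 78/31]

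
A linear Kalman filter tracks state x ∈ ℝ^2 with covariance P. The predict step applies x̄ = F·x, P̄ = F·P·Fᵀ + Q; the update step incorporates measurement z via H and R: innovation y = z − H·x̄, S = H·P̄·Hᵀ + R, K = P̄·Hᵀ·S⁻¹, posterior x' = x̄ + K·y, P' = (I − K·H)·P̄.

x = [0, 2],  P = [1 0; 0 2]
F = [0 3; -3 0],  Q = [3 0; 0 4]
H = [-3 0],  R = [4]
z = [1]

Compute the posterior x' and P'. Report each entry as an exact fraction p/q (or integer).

x' = [-39/193, 0]
P' = [84/193 0; 0 13]

x̄ = F·x = [6, 0]
P̄ = F·P·Fᵀ + Q = [21 0; 0 13]
y = z − H·x̄ = [19]
S = H·P̄·Hᵀ + R = [193]
K = P̄·Hᵀ·S⁻¹ = [-63/193; 0]
x' = x̄ + K·y = [-39/193, 0]
P' = (I − K·H)·P̄ = [84/193 0; 0 13]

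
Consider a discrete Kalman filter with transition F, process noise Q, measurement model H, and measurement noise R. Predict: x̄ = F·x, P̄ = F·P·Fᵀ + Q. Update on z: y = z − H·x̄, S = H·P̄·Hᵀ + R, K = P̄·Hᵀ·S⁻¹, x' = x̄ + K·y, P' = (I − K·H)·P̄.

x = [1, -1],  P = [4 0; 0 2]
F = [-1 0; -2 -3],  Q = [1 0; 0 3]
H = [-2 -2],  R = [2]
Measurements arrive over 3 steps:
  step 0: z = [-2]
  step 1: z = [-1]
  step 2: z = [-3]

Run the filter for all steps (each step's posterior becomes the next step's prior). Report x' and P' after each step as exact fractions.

step 0: x̄ = F·x = [-1, 1]
step 0: P̄ = F·P·Fᵀ + Q = [5 8; 8 37]
step 0: y = z − H·x̄ = [-2]
step 0: S = H·P̄·Hᵀ + R = [234]
step 0: K = P̄·Hᵀ·S⁻¹ = [-1/9; -5/13]
step 0: x' = x̄ + K·y = [-7/9, 23/13]
step 0: P' = (I − K·H)·P̄ = [19/9 -2; -2 31/13]
step 1: x̄ = F·x = [7/9, -439/117]
step 1: P̄ = F·P·Fᵀ + Q = [28/9 -16/9; -16/9 1042/117]
step 1: y = z − H·x̄ = [-271/39]
step 1: S = H·P̄·Hᵀ + R = [466/13]
step 1: K = P̄·Hᵀ·S⁻¹ = [-52/699; -278/699]
step 1: x' = x̄ + K·y = [905/699, -691/699]
step 1: P' = (I − K·H)·P̄ = [2036/699 -1984/699; -1984/699 754/233]
step 2: x̄ = F·x = [-905/699, 263/699]
step 2: P̄ = F·P·Fᵀ + Q = [2735/699 -1880/699; -1880/699 6791/699]
step 2: y = z − H·x̄ = [-1127/233]
step 2: S = H·P̄·Hᵀ + R = [8154/233]
step 2: K = P̄·Hᵀ·S⁻¹ = [-95/1359; -1637/4077]
step 2: x' = x̄ + K·y = [-1300/1359, 9452/4077]
step 2: P' = (I − K·H)·P̄ = [565/151 -4990/1359; -4990/1359 16607/4077]

step 0: x' = [-7/9, 23/13], P' = [19/9 -2; -2 31/13]
step 1: x' = [905/699, -691/699], P' = [2036/699 -1984/699; -1984/699 754/233]
step 2: x' = [-1300/1359, 9452/4077], P' = [565/151 -4990/1359; -4990/1359 16607/4077]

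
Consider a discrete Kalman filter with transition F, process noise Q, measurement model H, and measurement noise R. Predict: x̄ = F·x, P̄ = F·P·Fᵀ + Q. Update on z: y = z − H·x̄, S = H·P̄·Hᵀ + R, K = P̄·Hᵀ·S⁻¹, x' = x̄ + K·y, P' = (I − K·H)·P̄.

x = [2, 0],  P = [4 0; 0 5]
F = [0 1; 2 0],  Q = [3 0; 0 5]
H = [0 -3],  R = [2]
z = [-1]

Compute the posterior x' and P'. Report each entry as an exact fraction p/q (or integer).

x̄ = F·x = [0, 4]
P̄ = F·P·Fᵀ + Q = [8 0; 0 21]
y = z − H·x̄ = [11]
S = H·P̄·Hᵀ + R = [191]
K = P̄·Hᵀ·S⁻¹ = [0; -63/191]
x' = x̄ + K·y = [0, 71/191]
P' = (I − K·H)·P̄ = [8 0; 0 42/191]

x' = [0, 71/191]
P' = [8 0; 0 42/191]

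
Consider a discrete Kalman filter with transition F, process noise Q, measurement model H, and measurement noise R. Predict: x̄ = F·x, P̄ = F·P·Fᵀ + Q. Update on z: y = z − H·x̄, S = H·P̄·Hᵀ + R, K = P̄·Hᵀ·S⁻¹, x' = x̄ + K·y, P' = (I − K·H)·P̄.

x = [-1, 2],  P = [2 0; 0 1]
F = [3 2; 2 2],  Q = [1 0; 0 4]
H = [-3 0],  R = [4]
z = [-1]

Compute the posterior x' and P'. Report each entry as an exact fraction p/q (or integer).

x' = [73/211, 326/211]
P' = [92/211 64/211; 64/211 1072/211]

x̄ = F·x = [1, 2]
P̄ = F·P·Fᵀ + Q = [23 16; 16 16]
y = z − H·x̄ = [2]
S = H·P̄·Hᵀ + R = [211]
K = P̄·Hᵀ·S⁻¹ = [-69/211; -48/211]
x' = x̄ + K·y = [73/211, 326/211]
P' = (I − K·H)·P̄ = [92/211 64/211; 64/211 1072/211]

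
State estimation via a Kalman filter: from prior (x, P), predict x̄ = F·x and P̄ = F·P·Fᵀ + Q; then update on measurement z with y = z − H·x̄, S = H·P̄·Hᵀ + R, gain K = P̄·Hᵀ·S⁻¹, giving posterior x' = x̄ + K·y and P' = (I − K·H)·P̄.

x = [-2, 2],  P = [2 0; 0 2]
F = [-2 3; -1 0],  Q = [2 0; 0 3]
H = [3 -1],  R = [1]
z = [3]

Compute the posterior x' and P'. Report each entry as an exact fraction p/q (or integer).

x' = [170/117, 293/234]
P' = [76/117 188/117; 188/117 1121/234]

x̄ = F·x = [10, 2]
P̄ = F·P·Fᵀ + Q = [28 4; 4 5]
y = z − H·x̄ = [-25]
S = H·P̄·Hᵀ + R = [234]
K = P̄·Hᵀ·S⁻¹ = [40/117; 7/234]
x' = x̄ + K·y = [170/117, 293/234]
P' = (I − K·H)·P̄ = [76/117 188/117; 188/117 1121/234]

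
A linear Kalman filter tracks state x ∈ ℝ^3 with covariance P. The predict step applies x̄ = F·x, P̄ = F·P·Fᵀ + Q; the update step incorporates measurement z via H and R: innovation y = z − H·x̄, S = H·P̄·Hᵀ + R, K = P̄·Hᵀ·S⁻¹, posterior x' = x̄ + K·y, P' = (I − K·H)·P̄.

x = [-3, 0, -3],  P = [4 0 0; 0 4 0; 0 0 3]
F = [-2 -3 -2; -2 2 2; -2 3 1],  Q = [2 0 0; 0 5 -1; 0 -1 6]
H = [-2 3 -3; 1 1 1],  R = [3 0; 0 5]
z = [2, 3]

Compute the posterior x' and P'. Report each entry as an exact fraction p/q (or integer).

x̄ = F·x = [12, 0, 3]
P̄ = F·P·Fᵀ + Q = [66 -20 -26; -20 49 45; -26 45 61]
y = z − H·x̄ = [35, -12]
S = H·P̄·Hᵀ + R = [375 -58; -58 179]
K = P̄·Hᵀ·S⁻¹ = [-19246/63761 888/63761; 13600/63761 30766/63761; 5356/63761 30232/63761]
x' = x̄ + K·y = [80866/63761, 106808/63761, 15959/63761]
P' = (I − K·H)·P̄ = [1996422/63761 -340140/63761 -1651842/63761; -340140/63761 140405/63761 353565/63761; -1651842/63761 353565/63761 1449437/63761]

x' = [80866/63761, 106808/63761, 15959/63761]
P' = [1996422/63761 -340140/63761 -1651842/63761; -340140/63761 140405/63761 353565/63761; -1651842/63761 353565/63761 1449437/63761]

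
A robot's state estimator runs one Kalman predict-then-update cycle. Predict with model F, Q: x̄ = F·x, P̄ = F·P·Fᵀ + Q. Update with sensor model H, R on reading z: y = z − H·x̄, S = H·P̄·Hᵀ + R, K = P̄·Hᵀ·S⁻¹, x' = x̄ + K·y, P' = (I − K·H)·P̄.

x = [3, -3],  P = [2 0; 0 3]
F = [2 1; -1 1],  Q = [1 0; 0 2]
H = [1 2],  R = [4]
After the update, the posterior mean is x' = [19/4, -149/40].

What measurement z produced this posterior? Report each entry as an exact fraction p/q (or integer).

z = [-2]

x̄ = F·x = [3, -6]
P̄ = F·P·Fᵀ + Q = [12 -1; -1 7]
S = H·P̄·Hᵀ + R = [40]
K = P̄·Hᵀ·S⁻¹ = [1/4; 13/40]
x' − x̄ = [7/4, 91/40] = K·y
y = (KᵀK)⁻¹·Kᵀ·(x' − x̄) = [7]
z = y + H·x̄ = [7] + [-9] = [-2]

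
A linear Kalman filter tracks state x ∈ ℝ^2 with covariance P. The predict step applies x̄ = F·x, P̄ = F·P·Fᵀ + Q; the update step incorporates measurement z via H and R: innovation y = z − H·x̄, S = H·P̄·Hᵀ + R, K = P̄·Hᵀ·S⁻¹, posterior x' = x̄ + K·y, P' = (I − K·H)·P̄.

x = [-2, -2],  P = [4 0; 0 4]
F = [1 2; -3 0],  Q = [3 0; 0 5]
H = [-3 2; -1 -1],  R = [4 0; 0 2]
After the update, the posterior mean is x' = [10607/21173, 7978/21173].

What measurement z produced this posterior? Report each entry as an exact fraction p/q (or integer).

z = [-1, -1]

x̄ = F·x = [-6, 6]
P̄ = F·P·Fᵀ + Q = [23 -12; -12 41]
S = H·P̄·Hᵀ + R = [519 -25; -25 42]
K = P̄·Hᵀ·S⁻¹ = [-4181/21173 -8034/21173; 4231/21173 -12101/21173]
x' − x̄ = [137645/21173, -119060/21173] = K·y
y = (KᵀK)⁻¹·Kᵀ·(x' − x̄) = [-31, -1]
z = y + H·x̄ = [-31, -1] + [30, 0] = [-1, -1]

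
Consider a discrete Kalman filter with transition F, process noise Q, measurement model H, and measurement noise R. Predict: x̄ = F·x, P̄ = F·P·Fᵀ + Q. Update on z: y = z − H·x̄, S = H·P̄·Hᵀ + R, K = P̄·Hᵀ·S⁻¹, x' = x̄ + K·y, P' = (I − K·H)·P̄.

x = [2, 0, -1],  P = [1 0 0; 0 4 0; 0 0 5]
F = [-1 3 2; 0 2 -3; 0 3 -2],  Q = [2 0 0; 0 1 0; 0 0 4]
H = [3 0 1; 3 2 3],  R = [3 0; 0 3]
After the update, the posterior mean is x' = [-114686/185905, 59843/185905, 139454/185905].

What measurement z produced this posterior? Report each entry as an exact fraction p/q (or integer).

x̄ = F·x = [-4, 3, 2]
P̄ = F·P·Fᵀ + Q = [59 -6 16; -6 62 54; 16 54 60]
S = H·P̄·Hᵀ + R = [690 975; 975 2186]
K = P̄·Hᵀ·S⁻¹ = [214223/557715 -2747/37181; -60868/185905 9988/37181; -30504/185905 8436/37181]
x' − x̄ = [628934/185905, -497872/185905, -232356/185905] = K·y
y = (KᵀK)⁻¹·Kᵀ·(x' − x̄) = [9, 1]
z = y + H·x̄ = [9, 1] + [-10, 0] = [-1, 1]

z = [-1, 1]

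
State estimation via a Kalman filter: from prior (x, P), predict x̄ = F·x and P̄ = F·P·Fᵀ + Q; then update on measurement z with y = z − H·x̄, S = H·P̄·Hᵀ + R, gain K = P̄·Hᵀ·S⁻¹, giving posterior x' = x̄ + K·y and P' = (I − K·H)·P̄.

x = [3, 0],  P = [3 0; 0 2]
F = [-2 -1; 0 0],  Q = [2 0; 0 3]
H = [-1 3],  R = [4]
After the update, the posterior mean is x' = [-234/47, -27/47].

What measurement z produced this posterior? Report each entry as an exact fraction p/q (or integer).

x̄ = F·x = [-6, 0]
P̄ = F·P·Fᵀ + Q = [16 0; 0 3]
S = H·P̄·Hᵀ + R = [47]
K = P̄·Hᵀ·S⁻¹ = [-16/47; 9/47]
x' − x̄ = [48/47, -27/47] = K·y
y = (KᵀK)⁻¹·Kᵀ·(x' − x̄) = [-3]
z = y + H·x̄ = [-3] + [6] = [3]

z = [3]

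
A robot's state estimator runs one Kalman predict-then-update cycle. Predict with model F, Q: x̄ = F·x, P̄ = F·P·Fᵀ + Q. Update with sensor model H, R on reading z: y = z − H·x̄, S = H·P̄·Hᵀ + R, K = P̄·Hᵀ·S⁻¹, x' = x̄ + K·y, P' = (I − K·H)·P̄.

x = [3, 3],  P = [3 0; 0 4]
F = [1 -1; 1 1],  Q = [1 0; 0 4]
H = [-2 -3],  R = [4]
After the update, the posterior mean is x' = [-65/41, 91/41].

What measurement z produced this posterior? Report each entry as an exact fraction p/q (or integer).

z = [-3]

x̄ = F·x = [0, 6]
P̄ = F·P·Fᵀ + Q = [8 -1; -1 11]
S = H·P̄·Hᵀ + R = [123]
K = P̄·Hᵀ·S⁻¹ = [-13/123; -31/123]
x' − x̄ = [-65/41, -155/41] = K·y
y = (KᵀK)⁻¹·Kᵀ·(x' − x̄) = [15]
z = y + H·x̄ = [15] + [-18] = [-3]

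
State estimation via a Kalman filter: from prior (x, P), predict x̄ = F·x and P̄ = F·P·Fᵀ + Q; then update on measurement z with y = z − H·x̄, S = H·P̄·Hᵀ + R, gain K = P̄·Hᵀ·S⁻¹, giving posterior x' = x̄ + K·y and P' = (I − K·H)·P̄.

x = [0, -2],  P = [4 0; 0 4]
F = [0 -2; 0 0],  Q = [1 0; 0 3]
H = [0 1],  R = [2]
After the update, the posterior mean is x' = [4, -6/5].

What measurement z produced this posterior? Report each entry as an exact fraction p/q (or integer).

x̄ = F·x = [4, 0]
P̄ = F·P·Fᵀ + Q = [17 0; 0 3]
S = H·P̄·Hᵀ + R = [5]
K = P̄·Hᵀ·S⁻¹ = [0; 3/5]
x' − x̄ = [0, -6/5] = K·y
y = (KᵀK)⁻¹·Kᵀ·(x' − x̄) = [-2]
z = y + H·x̄ = [-2] + [0] = [-2]

z = [-2]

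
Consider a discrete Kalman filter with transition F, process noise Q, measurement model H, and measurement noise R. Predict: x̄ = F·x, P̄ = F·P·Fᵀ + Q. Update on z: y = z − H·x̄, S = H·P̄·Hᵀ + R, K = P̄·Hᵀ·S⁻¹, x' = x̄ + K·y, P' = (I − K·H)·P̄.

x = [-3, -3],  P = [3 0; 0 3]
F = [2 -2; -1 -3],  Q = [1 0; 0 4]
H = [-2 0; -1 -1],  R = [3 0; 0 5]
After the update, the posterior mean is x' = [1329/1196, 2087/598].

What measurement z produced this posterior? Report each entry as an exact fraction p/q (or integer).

x̄ = F·x = [0, 12]
P̄ = F·P·Fᵀ + Q = [25 12; 12 34]
S = H·P̄·Hᵀ + R = [103 74; 74 88]
K = P̄·Hᵀ·S⁻¹ = [-277/598 -37/1196; 323/897 -1481/1794]
x' − x̄ = [1329/1196, -5089/598] = K·y
y = (KᵀK)⁻¹·Kᵀ·(x' − x̄) = [-3, 9]
z = y + H·x̄ = [-3, 9] + [0, -12] = [-3, -3]

z = [-3, -3]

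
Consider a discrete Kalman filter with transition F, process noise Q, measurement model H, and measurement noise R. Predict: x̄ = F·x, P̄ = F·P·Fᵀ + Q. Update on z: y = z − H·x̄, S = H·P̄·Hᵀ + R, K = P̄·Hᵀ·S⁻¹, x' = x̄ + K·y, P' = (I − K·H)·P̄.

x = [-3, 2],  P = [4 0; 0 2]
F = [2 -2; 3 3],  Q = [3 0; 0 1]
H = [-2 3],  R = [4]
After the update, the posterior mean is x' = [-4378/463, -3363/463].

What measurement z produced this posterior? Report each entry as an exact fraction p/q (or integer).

z = [-3]

x̄ = F·x = [-10, -3]
P̄ = F·P·Fᵀ + Q = [27 12; 12 55]
S = H·P̄·Hᵀ + R = [463]
K = P̄·Hᵀ·S⁻¹ = [-18/463; 141/463]
x' − x̄ = [252/463, -1974/463] = K·y
y = (KᵀK)⁻¹·Kᵀ·(x' − x̄) = [-14]
z = y + H·x̄ = [-14] + [11] = [-3]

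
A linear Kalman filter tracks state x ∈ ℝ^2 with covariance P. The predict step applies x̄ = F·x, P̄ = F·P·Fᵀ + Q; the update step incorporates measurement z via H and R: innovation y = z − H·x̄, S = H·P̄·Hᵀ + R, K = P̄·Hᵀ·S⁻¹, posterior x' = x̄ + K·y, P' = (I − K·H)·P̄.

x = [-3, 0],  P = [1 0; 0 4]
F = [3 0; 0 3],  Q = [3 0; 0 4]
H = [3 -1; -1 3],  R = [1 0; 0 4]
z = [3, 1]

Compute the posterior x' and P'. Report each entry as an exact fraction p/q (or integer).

x' = [4263/3961, 2160/3961]
P' = [786/3961 900/3961; 900/3961 2240/3961]

x̄ = F·x = [-9, 0]
P̄ = F·P·Fᵀ + Q = [12 0; 0 40]
y = z − H·x̄ = [30, -8]
S = H·P̄·Hᵀ + R = [149 -156; -156 376]
K = P̄·Hᵀ·S⁻¹ = [1458/3961 957/7922; 460/3961 1455/3961]
x' = x̄ + K·y = [4263/3961, 2160/3961]
P' = (I − K·H)·P̄ = [786/3961 900/3961; 900/3961 2240/3961]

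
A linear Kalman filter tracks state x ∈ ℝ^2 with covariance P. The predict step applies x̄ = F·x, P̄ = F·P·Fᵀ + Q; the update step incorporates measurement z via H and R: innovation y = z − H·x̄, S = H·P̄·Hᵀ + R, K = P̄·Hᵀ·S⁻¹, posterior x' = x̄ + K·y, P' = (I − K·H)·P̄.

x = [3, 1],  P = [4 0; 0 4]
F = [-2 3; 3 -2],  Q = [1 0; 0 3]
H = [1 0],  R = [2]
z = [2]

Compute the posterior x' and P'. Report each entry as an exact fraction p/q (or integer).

x' = [20/11, 29/11]
P' = [106/55 -96/55; -96/55 721/55]

x̄ = F·x = [-3, 7]
P̄ = F·P·Fᵀ + Q = [53 -48; -48 55]
y = z − H·x̄ = [5]
S = H·P̄·Hᵀ + R = [55]
K = P̄·Hᵀ·S⁻¹ = [53/55; -48/55]
x' = x̄ + K·y = [20/11, 29/11]
P' = (I − K·H)·P̄ = [106/55 -96/55; -96/55 721/55]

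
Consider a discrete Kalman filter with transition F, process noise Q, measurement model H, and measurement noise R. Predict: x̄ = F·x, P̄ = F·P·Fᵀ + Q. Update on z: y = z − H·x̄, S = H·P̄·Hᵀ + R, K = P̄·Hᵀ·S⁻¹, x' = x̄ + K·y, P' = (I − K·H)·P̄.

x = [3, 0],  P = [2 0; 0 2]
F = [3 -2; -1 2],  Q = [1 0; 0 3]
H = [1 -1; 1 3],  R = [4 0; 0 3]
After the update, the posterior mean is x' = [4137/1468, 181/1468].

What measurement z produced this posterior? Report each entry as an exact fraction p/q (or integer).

x̄ = F·x = [9, -3]
P̄ = F·P·Fᵀ + Q = [27 -14; -14 13]
S = H·P̄·Hᵀ + R = [72 -40; -40 63]
K = P̄·Hᵀ·S⁻¹ = [1983/2936 70/367; -701/2936 90/367]
x' − x̄ = [-9075/1468, 4585/1468] = K·y
y = (KᵀK)⁻¹·Kᵀ·(x' − x̄) = [-10, 3]
z = y + H·x̄ = [-10, 3] + [12, 0] = [2, 3]

z = [2, 3]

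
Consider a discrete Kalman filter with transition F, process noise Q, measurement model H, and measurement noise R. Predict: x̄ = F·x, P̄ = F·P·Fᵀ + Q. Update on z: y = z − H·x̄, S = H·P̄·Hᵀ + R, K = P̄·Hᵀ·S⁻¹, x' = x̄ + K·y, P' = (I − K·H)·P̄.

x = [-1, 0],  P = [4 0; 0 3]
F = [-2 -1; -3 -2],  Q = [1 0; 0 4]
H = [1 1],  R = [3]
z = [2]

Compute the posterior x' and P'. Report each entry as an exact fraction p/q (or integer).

x' = [8/9, 53/45]
P' = [40/27 -10/27; -10/27 296/135]

x̄ = F·x = [2, 3]
P̄ = F·P·Fᵀ + Q = [20 30; 30 52]
y = z − H·x̄ = [-3]
S = H·P̄·Hᵀ + R = [135]
K = P̄·Hᵀ·S⁻¹ = [10/27; 82/135]
x' = x̄ + K·y = [8/9, 53/45]
P' = (I − K·H)·P̄ = [40/27 -10/27; -10/27 296/135]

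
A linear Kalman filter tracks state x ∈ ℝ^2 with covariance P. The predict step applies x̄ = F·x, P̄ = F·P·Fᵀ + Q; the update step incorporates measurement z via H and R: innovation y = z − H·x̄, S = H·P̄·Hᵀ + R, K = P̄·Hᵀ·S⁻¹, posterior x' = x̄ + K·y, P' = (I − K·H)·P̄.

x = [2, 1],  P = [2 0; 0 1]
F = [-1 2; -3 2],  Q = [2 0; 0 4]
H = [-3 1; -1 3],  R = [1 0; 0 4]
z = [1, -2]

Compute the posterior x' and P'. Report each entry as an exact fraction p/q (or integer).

x' = [-438/725, -136/145]
P' = [718/3625 166/725; 166/725 82/145]

x̄ = F·x = [0, -4]
P̄ = F·P·Fᵀ + Q = [8 10; 10 26]
y = z − H·x̄ = [5, 10]
S = H·P̄·Hᵀ + R = [39 2; 2 186]
K = P̄·Hᵀ·S⁻¹ = [-1324/3625 443/3625; -88/725 266/725]
x' = x̄ + K·y = [-438/725, -136/145]
P' = (I − K·H)·P̄ = [718/3625 166/725; 166/725 82/145]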